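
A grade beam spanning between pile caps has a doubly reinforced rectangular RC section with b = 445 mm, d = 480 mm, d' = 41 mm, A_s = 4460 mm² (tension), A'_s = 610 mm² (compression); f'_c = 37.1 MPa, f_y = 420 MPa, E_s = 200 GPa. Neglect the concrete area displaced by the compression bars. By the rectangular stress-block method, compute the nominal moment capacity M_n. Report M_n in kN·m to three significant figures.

Assume both tension and compression steel yield.
Net tension couple steel: A_s − A'_s = 3850 mm².
a = (A_s − A'_s) f_y / (0.85 f'_c b) = 1617000/(0.85 × 37.1 × 445) = 115.23 mm.
c = a/β₁ = 115.23/0.785 = 146.79 mm; ε'_s = 0.003(c − d')/c = 0.0022 ≥ f_y/E_s = 0.0021, so compression steel does yield.
M_n = (A_s − A'_s) f_y (d − a/2) + A'_s f_y (d − d') = [1617000 × (480 − 57.615) + 256200 × (480 − 41)] × 10⁻⁶ = 683.00 + 112.47 = 795.47 kN·m.

M_n ≈ 795 kN·m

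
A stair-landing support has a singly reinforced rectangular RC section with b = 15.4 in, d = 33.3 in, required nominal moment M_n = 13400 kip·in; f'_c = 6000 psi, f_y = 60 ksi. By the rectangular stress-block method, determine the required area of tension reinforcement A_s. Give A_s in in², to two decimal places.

From M_n = 0.85 f'_c a b (d − a/2):
a = d − √(d² − 2M_n/(0.85 f'_c b)) = 33.3 − √(33.3² − 2 × 13400/(0.85 × 6 × 15.4)) = 5.593 in.
A_s = 0.85 f'_c a b / f_y = 0.85 × 6 × 5.593 × 15.4 / 60 = 7.321 in².

A_s ≈ 7.32 in²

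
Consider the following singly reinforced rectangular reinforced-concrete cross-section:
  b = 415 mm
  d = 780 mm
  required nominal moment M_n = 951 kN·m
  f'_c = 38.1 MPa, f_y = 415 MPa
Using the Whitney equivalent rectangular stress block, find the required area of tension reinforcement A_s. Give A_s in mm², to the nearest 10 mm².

With M_n = 0.85 f'_c a b (d − a/2), solve the quadratic for a:
a = d − √(d² − 2M_n/(0.85 f'_c b)) = 780 − √(780² − 2 × 951×10⁶/(0.85 × 38.1 × 415)) = 96.71 mm.
A_s = 0.85 f'_c a b / f_y = 0.85 × 38.1 × 96.71 × 415 / 415 = 3132.0 mm².

A_s ≈ 3130 mm²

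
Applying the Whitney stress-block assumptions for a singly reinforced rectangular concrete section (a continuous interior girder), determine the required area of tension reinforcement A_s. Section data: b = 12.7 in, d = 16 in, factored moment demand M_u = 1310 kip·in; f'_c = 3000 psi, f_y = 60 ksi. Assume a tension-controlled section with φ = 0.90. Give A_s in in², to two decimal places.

A_s ≈ 1.68 in²

M_n = M_u/φ = 1310/0.90 = 1455.56 kip·in.
From M_n = 0.85 f'_c a b (d − a/2):
a = d − √(d² − 2M_n/(0.85 f'_c b)) = 16 − √(16² − 2 × 1455.56/(0.85 × 3 × 12.7)) = 3.112 in.
A_s = 0.85 f'_c a b / f_y = 0.85 × 3 × 3.112 × 12.7 / 60 = 1.680 in².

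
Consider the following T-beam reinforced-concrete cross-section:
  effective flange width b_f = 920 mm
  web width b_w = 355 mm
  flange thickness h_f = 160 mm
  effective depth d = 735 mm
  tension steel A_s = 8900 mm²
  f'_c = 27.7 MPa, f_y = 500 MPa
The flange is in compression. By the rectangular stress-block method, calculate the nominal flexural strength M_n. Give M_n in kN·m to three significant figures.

M_n ≈ 2780 kN·m

Tension: T = A_s f_y = 8900 × 500 = 4450000 N.
Try a within the flange: a = T/(0.85 f'_c b_f) = 4450000/(0.85 × 27.7 × 920) = 205.43 mm.
a = 205.43 > h_f = 160 mm: the block extends into the web. Split into flange-overhang and web parts.
C_f = 0.85 f'_c (b_f − b_w) h_f = 0.85 × 27.7 × (920 − 355) × 160 = 2128468 N.
Remaining web compression depth: a_w = (T − C_f)/(0.85 f'_c b_w) = (4450000 − 2128468)/(0.85 × 27.7 × 355) = 277.75 mm.
M_n = C_f(d − h_f/2) + (T − C_f)(d − a_w/2) = 2128468 × (735 − 80) + 2321532 × (735 − 138.875) = 1394.15 + 1383.92 = 2778.07 × 10⁶ N·mm.
M_n = 2778.07 kN·m.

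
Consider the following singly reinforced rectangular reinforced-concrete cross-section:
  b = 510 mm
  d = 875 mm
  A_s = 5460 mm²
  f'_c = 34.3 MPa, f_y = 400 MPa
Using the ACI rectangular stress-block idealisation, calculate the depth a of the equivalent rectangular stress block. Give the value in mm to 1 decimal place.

T = A_s f_y = 5460 × 400 = 2184000 N = 2184 kN.
Setting C = 0.85 f'_c a b equal to T: a = 2184000/(0.85 × 34.3 × 510) = 146.9 mm.

a ≈ 146.9 mm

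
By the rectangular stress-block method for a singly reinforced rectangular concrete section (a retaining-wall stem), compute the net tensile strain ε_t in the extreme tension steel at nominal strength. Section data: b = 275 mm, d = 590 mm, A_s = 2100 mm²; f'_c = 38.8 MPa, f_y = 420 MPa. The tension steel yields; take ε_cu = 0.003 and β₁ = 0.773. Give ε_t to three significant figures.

a = A_s f_y/(0.85 f'_c b) = 97.25 mm.
β₁ = 0.773, so c = a/β₁ = 97.25/0.773 = 125.81 mm.
From the linear strain diagram with ε_cu = 0.003: ε_t = 0.003 (d − c)/c = 0.003 × (590 − 125.81)/125.81 = 0.0111.
Since ε_t ≥ 0.005, the section is tension-controlled.

ε_t ≈ 0.0111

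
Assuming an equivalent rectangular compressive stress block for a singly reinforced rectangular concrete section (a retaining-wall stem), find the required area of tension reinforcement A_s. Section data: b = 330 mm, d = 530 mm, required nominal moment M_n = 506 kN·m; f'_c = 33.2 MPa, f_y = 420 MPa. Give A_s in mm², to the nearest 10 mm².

A_s ≈ 2550 mm²

With M_n = 0.85 f'_c a b (d − a/2), solve the quadratic for a:
a = d − √(d² − 2M_n/(0.85 f'_c b)) = 530 − √(530² − 2 × 506×10⁶/(0.85 × 33.2 × 330)) = 114.99 mm.
A_s = 0.85 f'_c a b / f_y = 0.85 × 33.2 × 114.99 × 330 / 420 = 2549.7 mm².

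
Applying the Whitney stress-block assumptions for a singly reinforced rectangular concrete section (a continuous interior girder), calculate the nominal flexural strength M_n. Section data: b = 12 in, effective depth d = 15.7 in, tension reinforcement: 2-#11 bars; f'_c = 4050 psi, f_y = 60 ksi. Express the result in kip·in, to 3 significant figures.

M_n ≈ 2510 kip·in

A_s = 2 × 1.56 = 3.12 in².
T = A_s f_y = 3.12 × 60 = 187.2 kips.
a = T/(0.85 f'_c b) = 187.2/(0.85 × 4.05 × 12) = 4.532 in.
M_n = T(d − a/2) = 187.2 × (15.7 − 2.266) = 2514.8 kip·in.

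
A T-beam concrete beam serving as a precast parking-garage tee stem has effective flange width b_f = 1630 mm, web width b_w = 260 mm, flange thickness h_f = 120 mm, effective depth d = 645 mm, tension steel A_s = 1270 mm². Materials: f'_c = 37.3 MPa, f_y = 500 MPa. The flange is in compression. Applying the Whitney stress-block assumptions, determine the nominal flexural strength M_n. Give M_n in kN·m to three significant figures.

M_n ≈ 406 kN·m

Tension: T = A_s f_y = 1270 × 500 = 635000 N.
Try a within the flange: a = T/(0.85 f'_c b_f) = 635000/(0.85 × 37.3 × 1630) = 12.29 mm.
Since a = 12.29 ≤ h_f = 120 mm, the stress block lies entirely in the flange; analyse as a rectangular beam of width b_f.
M_n = T(d − a/2) = 635000 × (645 − 6.145) = 405.67 × 10⁶ N·mm.
M_n = 405.67 kN·m.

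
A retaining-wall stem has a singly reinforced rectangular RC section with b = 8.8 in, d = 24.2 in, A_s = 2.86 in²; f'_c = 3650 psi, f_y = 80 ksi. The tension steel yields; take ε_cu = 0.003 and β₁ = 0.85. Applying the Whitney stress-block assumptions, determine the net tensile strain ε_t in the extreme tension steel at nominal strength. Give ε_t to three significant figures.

ε_t ≈ 0.00436

a = A_s f_y/(0.85 f'_c b) = 8.380 in.
β₁ = 0.85, so c = a/β₁ = 8.380/0.85 = 9.859 in.
From the linear strain diagram with ε_cu = 0.003: ε_t = 0.003 (d − c)/c = 0.003 × (24.2 − 9.859)/9.859 = 0.00436.
ε_t is between 0.004 and 0.005 — transition zone.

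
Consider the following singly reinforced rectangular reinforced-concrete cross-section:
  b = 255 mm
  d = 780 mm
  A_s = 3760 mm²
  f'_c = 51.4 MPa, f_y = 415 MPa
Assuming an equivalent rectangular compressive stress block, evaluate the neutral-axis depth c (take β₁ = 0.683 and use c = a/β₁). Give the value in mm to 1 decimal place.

c ≈ 205.1 mm

T = A_s f_y = 3760 × 415 = 1560400 N = 1560.4 kN.
Setting C = 0.85 f'_c a b equal to T: a = 1560400/(0.85 × 51.4 × 255) = 140.060 mm.
With β₁ = 0.683, c = a/β₁ = 140.060/0.683 = 205.1 mm.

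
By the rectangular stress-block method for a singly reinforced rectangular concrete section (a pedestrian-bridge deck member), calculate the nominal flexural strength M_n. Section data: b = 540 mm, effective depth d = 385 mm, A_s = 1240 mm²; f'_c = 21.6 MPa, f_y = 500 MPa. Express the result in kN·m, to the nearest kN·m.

M_n ≈ 219 kN·m

T = A_s f_y = 1240 × 500 = 620000 N = 620 kN.
From C = T: a = T/(0.85 f'_c b) = 620000/(0.85 × 21.6 × 540) = 62.54 mm.
M_n = T(d − a/2) = 620 kN × (385 − 31.27) mm = 219.31 kN·m.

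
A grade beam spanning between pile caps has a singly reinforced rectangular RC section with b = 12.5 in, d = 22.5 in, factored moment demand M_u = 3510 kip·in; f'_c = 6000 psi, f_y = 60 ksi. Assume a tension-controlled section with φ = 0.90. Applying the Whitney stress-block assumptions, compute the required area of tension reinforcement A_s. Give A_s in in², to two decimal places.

M_n = M_u/φ = 3510/0.90 = 3900 kip·in.
From M_n = 0.85 f'_c a b (d − a/2):
a = d − √(d² − 2M_n/(0.85 f'_c b)) = 22.5 − √(22.5² − 2 × 3900/(0.85 × 6 × 12.5)) = 2.907 in.
A_s = 0.85 f'_c a b / f_y = 0.85 × 6 × 2.907 × 12.5 / 60 = 3.089 in².

A_s ≈ 3.09 in²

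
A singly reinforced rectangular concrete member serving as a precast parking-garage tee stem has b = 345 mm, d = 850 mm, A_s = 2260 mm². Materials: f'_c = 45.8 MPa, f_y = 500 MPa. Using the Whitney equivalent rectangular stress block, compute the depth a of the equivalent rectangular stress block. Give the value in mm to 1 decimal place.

a ≈ 84.1 mm

T = A_s f_y = 2260 × 500 = 1130000 N = 1130 kN.
Setting C = 0.85 f'_c a b equal to T: a = 1130000/(0.85 × 45.8 × 345) = 84.1 mm.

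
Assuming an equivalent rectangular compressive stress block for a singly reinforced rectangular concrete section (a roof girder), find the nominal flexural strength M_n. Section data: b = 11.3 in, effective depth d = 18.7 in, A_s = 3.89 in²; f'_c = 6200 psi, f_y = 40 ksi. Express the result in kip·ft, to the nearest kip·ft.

M_n ≈ 226 kip·ft

T = A_s f_y = 3.89 × 40 = 155.6 kips.
a = T/(0.85 f'_c b) = 155.6/(0.85 × 6.2 × 11.3) = 2.613 in.
M_n = T(d − a/2) = 155.6 × (18.7 − 1.3065) = 2706.4 kip·in = 2706.4/12 = 225.53 kip·ft.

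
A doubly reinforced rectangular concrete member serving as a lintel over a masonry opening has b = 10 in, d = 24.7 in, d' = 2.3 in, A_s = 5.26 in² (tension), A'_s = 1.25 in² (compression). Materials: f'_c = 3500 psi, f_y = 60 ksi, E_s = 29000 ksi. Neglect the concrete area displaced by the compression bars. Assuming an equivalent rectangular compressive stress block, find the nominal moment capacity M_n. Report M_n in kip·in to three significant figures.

M_n ≈ 6650 kip·in

Assume both steels yield.
a = (A_s − A'_s) f_y/(0.85 f'_c b) = (5.26 − 1.25) × 60/(0.85 × 3.5 × 10) = 8.087 in.
c = a/β₁ = 8.087/0.85 = 9.514 in; ε'_s = 0.003(c − d')/c = 0.0023 ≥ ε_y = 0.0021, so the compression steel yields.
M_n = (A_s − A'_s) f_y (d − a/2) + A'_s f_y (d − d') = 240.6 × (24.7 − 4.0435) + 75 × (24.7 − 2.3) = 4970.0 + 1680.0 = 6650.0 kip·in.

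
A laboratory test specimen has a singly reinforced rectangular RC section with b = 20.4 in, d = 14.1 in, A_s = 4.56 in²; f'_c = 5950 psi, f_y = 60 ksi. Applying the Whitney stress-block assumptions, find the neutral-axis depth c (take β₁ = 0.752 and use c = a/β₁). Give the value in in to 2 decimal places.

T = A_s f_y = 4.56 × 60 = 273.6 kips.
a = T/(0.85 f'_c b) = 273.6/(0.85 × 5.95 × 20.4) = 2.6519 in.
With β₁ = 0.752, c = a/β₁ = 2.6519/0.752 = 3.53 in.

c ≈ 3.53 in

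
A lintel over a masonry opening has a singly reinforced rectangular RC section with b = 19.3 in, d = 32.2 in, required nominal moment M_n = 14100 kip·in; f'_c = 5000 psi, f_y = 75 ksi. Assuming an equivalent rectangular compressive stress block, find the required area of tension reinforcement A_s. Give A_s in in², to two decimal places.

From M_n = 0.85 f'_c a b (d − a/2):
a = d − √(d² − 2M_n/(0.85 f'_c b)) = 32.2 − √(32.2² − 2 × 14100/(0.85 × 5 × 19.3)) = 5.874 in.
A_s = 0.85 f'_c a b / f_y = 0.85 × 5 × 5.874 × 19.3 / 75 = 6.424 in².

A_s ≈ 6.42 in²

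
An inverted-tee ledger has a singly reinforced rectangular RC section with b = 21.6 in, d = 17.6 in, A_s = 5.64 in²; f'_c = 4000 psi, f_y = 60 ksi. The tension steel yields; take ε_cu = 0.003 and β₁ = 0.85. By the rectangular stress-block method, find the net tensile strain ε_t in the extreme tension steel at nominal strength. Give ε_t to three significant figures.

ε_t ≈ 0.00674

a = A_s f_y/(0.85 f'_c b) = 4.608 in.
β₁ = 0.85, so c = a/β₁ = 4.608/0.85 = 5.421 in.
From the linear strain diagram with ε_cu = 0.003: ε_t = 0.003 (d − c)/c = 0.003 × (17.6 − 5.421)/5.421 = 0.00674.
Since ε_t ≥ 0.005, the section is tension-controlled.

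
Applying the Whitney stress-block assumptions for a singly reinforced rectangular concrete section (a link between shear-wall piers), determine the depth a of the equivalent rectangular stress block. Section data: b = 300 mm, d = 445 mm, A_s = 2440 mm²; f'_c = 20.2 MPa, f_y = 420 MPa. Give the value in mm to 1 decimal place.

a ≈ 199.0 mm

T = A_s f_y = 2440 × 420 = 1024800 N = 1024.8 kN.
Setting C = 0.85 f'_c a b equal to T: a = 1024800/(0.85 × 20.2 × 300) = 199.0 mm.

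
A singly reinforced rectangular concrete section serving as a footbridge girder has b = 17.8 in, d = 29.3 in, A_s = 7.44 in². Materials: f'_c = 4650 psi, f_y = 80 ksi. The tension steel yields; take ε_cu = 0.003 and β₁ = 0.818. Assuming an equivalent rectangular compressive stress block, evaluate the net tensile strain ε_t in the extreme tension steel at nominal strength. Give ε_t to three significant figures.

a = A_s f_y/(0.85 f'_c b) = 8.460 in.
β₁ = 0.818, so c = a/β₁ = 8.460/0.818 = 10.342 in.
From the linear strain diagram with ε_cu = 0.003: ε_t = 0.003 (d − c)/c = 0.003 × (29.3 − 10.342)/10.342 = 0.00550.
Since ε_t ≥ 0.005, the section is tension-controlled.

ε_t ≈ 0.00550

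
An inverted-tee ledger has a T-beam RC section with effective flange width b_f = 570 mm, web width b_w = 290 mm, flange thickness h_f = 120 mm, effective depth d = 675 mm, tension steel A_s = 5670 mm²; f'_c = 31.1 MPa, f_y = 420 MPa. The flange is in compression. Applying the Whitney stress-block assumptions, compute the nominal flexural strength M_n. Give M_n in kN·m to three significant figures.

M_n ≈ 1410 kN·m

Tension: T = A_s f_y = 5670 × 420 = 2381400 N.
Try a within the flange: a = T/(0.85 f'_c b_f) = 2381400/(0.85 × 31.1 × 570) = 158.04 mm.
a = 158.04 > h_f = 120 mm: the block extends into the web. Split into flange-overhang and web parts.
C_f = 0.85 f'_c (b_f − b_w) h_f = 0.85 × 31.1 × (570 − 290) × 120 = 888216 N.
Remaining web compression depth: a_w = (T − C_f)/(0.85 f'_c b_w) = (2381400 − 888216)/(0.85 × 31.1 × 290) = 194.78 mm.
M_n = C_f(d − h_f/2) + (T − C_f)(d − a_w/2) = 888216 × (675 − 60) + 1493184 × (675 − 97.39) = 546.25 + 862.48 = 1408.73 × 10⁶ N·mm.
M_n = 1408.73 kN·m.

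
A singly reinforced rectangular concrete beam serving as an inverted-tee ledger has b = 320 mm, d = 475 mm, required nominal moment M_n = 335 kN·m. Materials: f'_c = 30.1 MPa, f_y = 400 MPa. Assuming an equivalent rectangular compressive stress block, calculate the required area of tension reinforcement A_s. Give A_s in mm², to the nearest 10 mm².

A_s ≈ 1960 mm²

With M_n = 0.85 f'_c a b (d − a/2), solve the quadratic for a:
a = d − √(d² − 2M_n/(0.85 f'_c b)) = 475 − √(475² − 2 × 335×10⁶/(0.85 × 30.1 × 320)) = 95.80 mm.
A_s = 0.85 f'_c a b / f_y = 0.85 × 30.1 × 95.80 × 320 / 400 = 1960.8 mm².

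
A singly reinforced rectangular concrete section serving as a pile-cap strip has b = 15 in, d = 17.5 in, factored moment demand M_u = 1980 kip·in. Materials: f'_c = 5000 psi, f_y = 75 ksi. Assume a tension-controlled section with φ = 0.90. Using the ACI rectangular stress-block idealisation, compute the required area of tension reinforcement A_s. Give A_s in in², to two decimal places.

M_n = M_u/φ = 1980/0.90 = 2200 kip·in.
From M_n = 0.85 f'_c a b (d − a/2):
a = d − √(d² − 2M_n/(0.85 f'_c b)) = 17.5 − √(17.5² − 2 × 2200/(0.85 × 5 × 15)) = 2.098 in.
A_s = 0.85 f'_c a b / f_y = 0.85 × 5 × 2.098 × 15 / 75 = 1.783 in².

A_s ≈ 1.78 in²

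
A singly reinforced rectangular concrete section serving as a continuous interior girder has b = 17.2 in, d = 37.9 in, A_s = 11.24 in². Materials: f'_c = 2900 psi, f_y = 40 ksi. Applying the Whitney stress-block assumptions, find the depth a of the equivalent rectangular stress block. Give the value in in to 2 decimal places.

T = A_s f_y = 11.24 × 40 = 449.6 kips.
a = T/(0.85 f'_c b) = 449.6/(0.85 × 2.9 × 17.2) = 10.60 in.

a ≈ 10.60 in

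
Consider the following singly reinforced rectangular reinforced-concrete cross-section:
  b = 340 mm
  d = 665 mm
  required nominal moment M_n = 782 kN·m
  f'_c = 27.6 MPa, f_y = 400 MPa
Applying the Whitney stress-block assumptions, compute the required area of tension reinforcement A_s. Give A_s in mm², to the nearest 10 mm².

With M_n = 0.85 f'_c a b (d − a/2), solve the quadratic for a:
a = d − √(d² − 2M_n/(0.85 f'_c b)) = 665 − √(665² − 2 × 782×10⁶/(0.85 × 27.6 × 340)) = 168.87 mm.
A_s = 0.85 f'_c a b / f_y = 0.85 × 27.6 × 168.87 × 340 / 400 = 3367.4 mm².

A_s ≈ 3370 mm²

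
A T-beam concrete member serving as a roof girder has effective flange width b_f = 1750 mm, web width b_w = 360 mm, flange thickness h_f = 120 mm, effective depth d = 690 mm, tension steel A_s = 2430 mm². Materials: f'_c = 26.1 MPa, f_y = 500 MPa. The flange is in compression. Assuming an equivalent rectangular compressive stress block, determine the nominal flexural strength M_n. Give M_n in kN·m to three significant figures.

M_n ≈ 819 kN·m

Tension: T = A_s f_y = 2430 × 500 = 1215000 N.
Try a within the flange: a = T/(0.85 f'_c b_f) = 1215000/(0.85 × 26.1 × 1750) = 31.30 mm.
Since a = 31.30 ≤ h_f = 120 mm, the stress block lies entirely in the flange; analyse as a rectangular beam of width b_f.
M_n = T(d − a/2) = 1215000 × (690 − 15.65) = 819.34 × 10⁶ N·mm.
M_n = 819.34 kN·m.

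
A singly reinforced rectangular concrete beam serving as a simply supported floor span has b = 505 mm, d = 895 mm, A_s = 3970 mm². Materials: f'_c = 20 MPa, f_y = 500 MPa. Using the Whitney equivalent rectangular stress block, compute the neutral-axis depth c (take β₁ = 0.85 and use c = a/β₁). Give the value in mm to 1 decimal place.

c ≈ 272.0 mm

T = A_s f_y = 3970 × 500 = 1985000 N = 1985 kN.
Setting C = 0.85 f'_c a b equal to T: a = 1985000/(0.85 × 20 × 505) = 231.217 mm.
With β₁ = 0.85, c = a/β₁ = 231.217/0.85 = 272.0 mm.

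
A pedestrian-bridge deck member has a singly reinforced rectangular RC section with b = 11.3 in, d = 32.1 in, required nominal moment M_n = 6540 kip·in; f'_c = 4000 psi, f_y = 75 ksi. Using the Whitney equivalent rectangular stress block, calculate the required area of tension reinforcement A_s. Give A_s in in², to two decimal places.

From M_n = 0.85 f'_c a b (d − a/2):
a = d − √(d² − 2M_n/(0.85 f'_c b)) = 32.1 − √(32.1² − 2 × 6540/(0.85 × 4 × 11.3)) = 5.833 in.
A_s = 0.85 f'_c a b / f_y = 0.85 × 4 × 5.833 × 11.3 / 75 = 2.988 in².

A_s ≈ 2.99 in²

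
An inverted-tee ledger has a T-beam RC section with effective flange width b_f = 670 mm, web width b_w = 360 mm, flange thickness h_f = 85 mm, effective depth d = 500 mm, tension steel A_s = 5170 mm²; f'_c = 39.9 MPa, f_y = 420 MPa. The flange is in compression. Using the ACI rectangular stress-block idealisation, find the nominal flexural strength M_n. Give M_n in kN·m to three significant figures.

M_n ≈ 981 kN·m

Tension: T = A_s f_y = 5170 × 420 = 2171400 N.
Try a within the flange: a = T/(0.85 f'_c b_f) = 2171400/(0.85 × 39.9 × 670) = 95.56 mm.
a = 95.56 > h_f = 85 mm: the block extends into the web. Split into flange-overhang and web parts.
C_f = 0.85 f'_c (b_f − b_w) h_f = 0.85 × 39.9 × (670 − 360) × 85 = 893660 N.
Remaining web compression depth: a_w = (T − C_f)/(0.85 f'_c b_w) = (2171400 − 893660)/(0.85 × 39.9 × 360) = 104.65 mm.
M_n = C_f(d − h_f/2) + (T − C_f)(d − a_w/2) = 893660 × (500 − 42.5) + 1277740 × (500 − 52.325) = 408.85 + 572.01 = 980.86 × 10⁶ N·mm.
M_n = 980.86 kN·m.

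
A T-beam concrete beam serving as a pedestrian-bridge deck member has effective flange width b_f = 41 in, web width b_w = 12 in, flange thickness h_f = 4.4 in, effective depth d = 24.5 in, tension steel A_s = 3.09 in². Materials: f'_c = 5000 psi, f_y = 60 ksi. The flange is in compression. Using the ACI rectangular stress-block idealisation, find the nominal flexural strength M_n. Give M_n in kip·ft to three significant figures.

M_n ≈ 370 kip·ft

Tension: T = A_s f_y = 3.09 × 60 = 185.4 kips.
Try a within the flange: a = T/(0.85 f'_c b_f) = 185.4/(0.85 × 5 × 41) = 1.064 in.
Since a = 1.064 ≤ h_f = 4.4 in, the stress block lies entirely in the flange; analyse as a rectangular beam of width b_f.
M_n = T(d − a/2) = 185.4 × (24.5 − 0.532) = 4443.7 kip·in.
M_n = 4443.7/12 = 370.31 kip·ft.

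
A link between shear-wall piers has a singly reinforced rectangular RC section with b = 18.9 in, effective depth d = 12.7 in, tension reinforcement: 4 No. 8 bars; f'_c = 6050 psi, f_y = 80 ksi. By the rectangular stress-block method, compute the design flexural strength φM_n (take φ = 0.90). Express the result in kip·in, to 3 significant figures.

A_s = 4 × 0.79 = 3.16 in².
T = A_s f_y = 3.16 × 80 = 252.8 kips.
a = T/(0.85 f'_c b) = 252.8/(0.85 × 6.05 × 18.9) = 2.601 in.
M_n = T(d − a/2) = 252.8 × (12.7 − 1.3005) = 2881.8 kip·in.
φM_n = 0.90 × 2881.8 = 2593.6 kip·in.

φM_n ≈ 2590 kip·in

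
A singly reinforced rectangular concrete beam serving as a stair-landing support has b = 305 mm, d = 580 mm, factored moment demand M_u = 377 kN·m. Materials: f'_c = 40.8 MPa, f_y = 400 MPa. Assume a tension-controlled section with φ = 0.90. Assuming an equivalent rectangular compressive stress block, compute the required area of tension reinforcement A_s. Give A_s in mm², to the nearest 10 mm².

A_s ≈ 1930 mm²

M_n = M_u/φ = 377/0.90 = 418.889 kN·m.
With M_n = 0.85 f'_c a b (d − a/2), solve the quadratic for a:
a = d − √(d² − 2M_n/(0.85 f'_c b)) = 580 − √(580² − 2 × 418.889×10⁶/(0.85 × 40.8 × 305)) = 72.86 mm.
A_s = 0.85 f'_c a b / f_y = 0.85 × 40.8 × 72.86 × 305 / 400 = 1926.7 mm².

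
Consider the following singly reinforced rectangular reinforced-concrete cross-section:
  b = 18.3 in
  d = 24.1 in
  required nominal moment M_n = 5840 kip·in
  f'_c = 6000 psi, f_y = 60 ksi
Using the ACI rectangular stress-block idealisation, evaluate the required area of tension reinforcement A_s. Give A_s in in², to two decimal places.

A_s ≈ 4.28 in²

From M_n = 0.85 f'_c a b (d − a/2):
a = d − √(d² − 2M_n/(0.85 f'_c b)) = 24.1 − √(24.1² − 2 × 5840/(0.85 × 6 × 18.3)) = 2.754 in.
A_s = 0.85 f'_c a b / f_y = 0.85 × 6 × 2.754 × 18.3 / 60 = 4.284 in².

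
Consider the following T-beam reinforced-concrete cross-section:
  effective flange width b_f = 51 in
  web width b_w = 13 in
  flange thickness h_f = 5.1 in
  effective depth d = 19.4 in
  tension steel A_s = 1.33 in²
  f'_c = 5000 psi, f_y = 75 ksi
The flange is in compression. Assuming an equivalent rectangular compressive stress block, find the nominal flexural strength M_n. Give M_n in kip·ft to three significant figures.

M_n ≈ 159 kip·ft

Tension: T = A_s f_y = 1.33 × 75 = 99.75 kips.
Try a within the flange: a = T/(0.85 f'_c b_f) = 99.75/(0.85 × 5 × 51) = 0.460 in.
Since a = 0.460 ≤ h_f = 5.1 in, the stress block lies entirely in the flange; analyse as a rectangular beam of width b_f.
M_n = T(d − a/2) = 99.75 × (19.4 − 0.23) = 1912.2 kip·in.
M_n = 1912.2/12 = 159.35 kip·ft.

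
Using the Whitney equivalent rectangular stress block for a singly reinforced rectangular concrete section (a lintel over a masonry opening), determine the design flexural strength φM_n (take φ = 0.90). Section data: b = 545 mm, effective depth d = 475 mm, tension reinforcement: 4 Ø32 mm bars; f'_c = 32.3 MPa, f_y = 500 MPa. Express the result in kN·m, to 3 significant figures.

A_s = 4 × 804 = 3216 mm².
T = A_s f_y = 3216 × 500 = 1608000 N = 1608 kN.
From C = T: a = T/(0.85 f'_c b) = 1608000/(0.85 × 32.3 × 545) = 107.47 mm.
M_n = T(d − a/2) = 1608 kN × (475 − 53.735) mm = 677.39 kN·m.
φM_n = 0.90 × 677.39 = 609.65 kN·m.

φM_n ≈ 610 kN·m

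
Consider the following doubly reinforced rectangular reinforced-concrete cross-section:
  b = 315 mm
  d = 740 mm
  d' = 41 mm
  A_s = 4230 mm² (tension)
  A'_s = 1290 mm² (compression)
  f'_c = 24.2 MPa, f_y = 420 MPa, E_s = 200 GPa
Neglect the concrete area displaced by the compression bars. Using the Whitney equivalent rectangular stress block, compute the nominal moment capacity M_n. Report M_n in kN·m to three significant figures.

Assume both tension and compression steel yield.
Net tension couple steel: A_s − A'_s = 2940 mm².
a = (A_s − A'_s) f_y / (0.85 f'_c b) = 1234800/(0.85 × 24.2 × 315) = 190.57 mm.
c = a/β₁ = 190.57/0.85 = 224.20 mm; ε'_s = 0.003(c − d')/c = 0.0025 ≥ f_y/E_s = 0.0021, so compression steel does yield.
M_n = (A_s − A'_s) f_y (d − a/2) + A'_s f_y (d − d') = [1234800 × (740 − 95.285) + 541800 × (740 − 41)] × 10⁻⁶ = 796.09 + 378.72 = 1174.81 kN·m.

M_n ≈ 1170 kN·m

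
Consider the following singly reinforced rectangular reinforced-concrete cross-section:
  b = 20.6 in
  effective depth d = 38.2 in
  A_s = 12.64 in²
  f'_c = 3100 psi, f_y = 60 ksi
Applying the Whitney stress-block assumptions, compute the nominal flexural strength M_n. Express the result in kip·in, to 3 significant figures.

M_n ≈ 23700 kip·in

T = A_s f_y = 12.64 × 60 = 758.4 kips.
a = T/(0.85 f'_c b) = 758.4/(0.85 × 3.1 × 20.6) = 13.972 in.
M_n = T(d − a/2) = 758.4 × (38.2 − 6.986) = 23672.7 kip·in.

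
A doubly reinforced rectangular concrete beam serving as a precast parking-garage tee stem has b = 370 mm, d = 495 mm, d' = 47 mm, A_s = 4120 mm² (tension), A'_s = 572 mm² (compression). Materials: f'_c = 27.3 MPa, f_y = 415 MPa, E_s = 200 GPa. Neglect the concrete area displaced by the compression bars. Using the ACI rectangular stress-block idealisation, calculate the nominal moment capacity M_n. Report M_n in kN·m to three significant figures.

M_n ≈ 709 kN·m

Assume both tension and compression steel yield.
Net tension couple steel: A_s − A'_s = 3548 mm².
a = (A_s − A'_s) f_y / (0.85 f'_c b) = 1472420/(0.85 × 27.3 × 370) = 171.49 mm.
c = a/β₁ = 171.49/0.85 = 201.75 mm; ε'_s = 0.003(c − d')/c = 0.0023 ≥ f_y/E_s = 0.0021, so compression steel does yield.
M_n = (A_s − A'_s) f_y (d − a/2) + A'_s f_y (d − d') = [1472420 × (495 − 85.745) + 237380 × (495 − 47)] × 10⁻⁶ = 602.60 + 106.35 = 708.95 kN·m.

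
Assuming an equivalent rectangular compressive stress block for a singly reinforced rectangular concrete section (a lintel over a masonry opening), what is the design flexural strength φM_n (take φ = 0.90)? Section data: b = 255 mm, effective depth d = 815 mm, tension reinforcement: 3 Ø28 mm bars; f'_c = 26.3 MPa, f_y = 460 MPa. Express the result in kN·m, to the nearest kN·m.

A_s = 3 × 616 = 1848 mm².
T = A_s f_y = 1848 × 460 = 850080 N = 850.08 kN.
From C = T: a = T/(0.85 f'_c b) = 850080/(0.85 × 26.3 × 255) = 149.12 mm.
M_n = T(d − a/2) = 850.08 kN × (815 − 74.56) mm = 629.43 kN·m.
φM_n = 0.90 × 629.43 = 566.49 kN·m.

φM_n ≈ 566 kN·m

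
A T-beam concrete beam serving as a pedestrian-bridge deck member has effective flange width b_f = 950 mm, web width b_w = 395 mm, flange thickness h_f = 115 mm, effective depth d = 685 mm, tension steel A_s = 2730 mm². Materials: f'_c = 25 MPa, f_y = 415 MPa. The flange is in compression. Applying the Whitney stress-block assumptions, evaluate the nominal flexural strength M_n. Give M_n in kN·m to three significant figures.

Tension: T = A_s f_y = 2730 × 415 = 1132950 N.
Try a within the flange: a = T/(0.85 f'_c b_f) = 1132950/(0.85 × 25 × 950) = 56.12 mm.
Since a = 56.12 ≤ h_f = 115 mm, the stress block lies entirely in the flange; analyse as a rectangular beam of width b_f.
M_n = T(d − a/2) = 1132950 × (685 − 28.06) = 744.28 × 10⁶ N·mm.
M_n = 744.28 kN·m.

M_n ≈ 744 kN·m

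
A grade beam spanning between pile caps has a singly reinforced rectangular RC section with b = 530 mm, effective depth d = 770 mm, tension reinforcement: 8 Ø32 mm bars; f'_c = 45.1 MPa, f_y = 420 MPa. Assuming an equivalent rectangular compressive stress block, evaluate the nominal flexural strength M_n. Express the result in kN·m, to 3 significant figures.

A_s = 8 × 804 = 6432 mm².
T = A_s f_y = 6432 × 420 = 2701440 N = 2701.44 kN.
From C = T: a = T/(0.85 f'_c b) = 2701440/(0.85 × 45.1 × 530) = 132.96 mm.
M_n = T(d − a/2) = 2701.44 kN × (770 − 66.48) mm = 1900.52 kN·m.

M_n ≈ 1900 kN·m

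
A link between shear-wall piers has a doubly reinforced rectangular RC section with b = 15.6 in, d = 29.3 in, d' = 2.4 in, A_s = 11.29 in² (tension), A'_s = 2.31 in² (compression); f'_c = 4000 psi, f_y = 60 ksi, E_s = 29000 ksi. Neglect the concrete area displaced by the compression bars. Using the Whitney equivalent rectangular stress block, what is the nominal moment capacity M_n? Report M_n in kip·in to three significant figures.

M_n ≈ 16800 kip·in

Assume both steels yield.
a = (A_s − A'_s) f_y/(0.85 f'_c b) = (11.29 − 2.31) × 60/(0.85 × 4 × 15.6) = 10.158 in.
c = a/β₁ = 10.158/0.85 = 11.951 in; ε'_s = 0.003(c − d')/c = 0.0024 ≥ ε_y = 0.0021, so the compression steel yields.
M_n = (A_s − A'_s) f_y (d − a/2) + A'_s f_y (d − d') = 538.8 × (29.3 − 5.079) + 138.6 × (29.3 − 2.4) = 13050.3 + 3728.3 = 16778.6 kip·in.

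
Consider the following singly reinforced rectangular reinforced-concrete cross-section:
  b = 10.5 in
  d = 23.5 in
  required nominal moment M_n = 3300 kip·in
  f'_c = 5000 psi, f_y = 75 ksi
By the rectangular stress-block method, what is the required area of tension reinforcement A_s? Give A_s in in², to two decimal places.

From M_n = 0.85 f'_c a b (d − a/2):
a = d − √(d² − 2M_n/(0.85 f'_c b)) = 23.5 − √(23.5² − 2 × 3300/(0.85 × 5 × 10.5)) = 3.392 in.
A_s = 0.85 f'_c a b / f_y = 0.85 × 5 × 3.392 × 10.5 / 75 = 2.018 in².

A_s ≈ 2.02 in²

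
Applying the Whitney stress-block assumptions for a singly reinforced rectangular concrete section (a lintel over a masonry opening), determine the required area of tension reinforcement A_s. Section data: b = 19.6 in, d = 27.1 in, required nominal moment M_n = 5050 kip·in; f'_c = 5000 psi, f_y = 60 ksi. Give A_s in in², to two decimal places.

From M_n = 0.85 f'_c a b (d − a/2):
a = d − √(d² − 2M_n/(0.85 f'_c b)) = 27.1 − √(27.1² − 2 × 5050/(0.85 × 5 × 19.6)) = 2.338 in.
A_s = 0.85 f'_c a b / f_y = 0.85 × 5 × 2.338 × 19.6 / 60 = 3.246 in².

A_s ≈ 3.25 in²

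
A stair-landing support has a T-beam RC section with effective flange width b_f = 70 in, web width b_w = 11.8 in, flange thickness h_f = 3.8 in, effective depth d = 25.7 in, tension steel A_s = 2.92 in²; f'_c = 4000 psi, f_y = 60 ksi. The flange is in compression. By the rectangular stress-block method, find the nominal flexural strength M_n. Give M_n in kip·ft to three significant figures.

Tension: T = A_s f_y = 2.92 × 60 = 175.2 kips.
Try a within the flange: a = T/(0.85 f'_c b_f) = 175.2/(0.85 × 4 × 70) = 0.736 in.
Since a = 0.736 ≤ h_f = 3.8 in, the stress block lies entirely in the flange; analyse as a rectangular beam of width b_f.
M_n = T(d − a/2) = 175.2 × (25.7 − 0.368) = 4438.2 kip·in.
M_n = 4438.2/12 = 369.85 kip·ft.

M_n ≈ 370 kip·ft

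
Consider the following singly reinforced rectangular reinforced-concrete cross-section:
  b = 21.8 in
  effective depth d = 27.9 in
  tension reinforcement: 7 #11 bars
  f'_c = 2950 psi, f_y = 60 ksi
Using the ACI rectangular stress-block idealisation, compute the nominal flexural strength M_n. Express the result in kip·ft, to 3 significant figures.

A_s = 7 × 1.56 = 10.92 in².
T = A_s f_y = 10.92 × 60 = 655.2 kips.
a = T/(0.85 f'_c b) = 655.2/(0.85 × 2.95 × 21.8) = 11.986 in.
M_n = T(d − a/2) = 655.2 × (27.9 − 5.993) = 14353.5 kip·in = 14353.5/12 = 1196.13 kip·ft.

M_n ≈ 1200 kip·ft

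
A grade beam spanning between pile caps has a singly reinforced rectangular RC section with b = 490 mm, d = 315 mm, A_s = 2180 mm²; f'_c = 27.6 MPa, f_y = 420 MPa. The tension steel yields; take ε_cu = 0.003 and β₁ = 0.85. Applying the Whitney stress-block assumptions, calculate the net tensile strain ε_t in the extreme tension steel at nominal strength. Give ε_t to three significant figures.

ε_t ≈ 0.00708

a = A_s f_y/(0.85 f'_c b) = 79.65 mm.
β₁ = 0.85, so c = a/β₁ = 79.65/0.85 = 93.71 mm.
From the linear strain diagram with ε_cu = 0.003: ε_t = 0.003 (d − c)/c = 0.003 × (315 − 93.71)/93.71 = 0.00708.
Since ε_t ≥ 0.005, the section is tension-controlled.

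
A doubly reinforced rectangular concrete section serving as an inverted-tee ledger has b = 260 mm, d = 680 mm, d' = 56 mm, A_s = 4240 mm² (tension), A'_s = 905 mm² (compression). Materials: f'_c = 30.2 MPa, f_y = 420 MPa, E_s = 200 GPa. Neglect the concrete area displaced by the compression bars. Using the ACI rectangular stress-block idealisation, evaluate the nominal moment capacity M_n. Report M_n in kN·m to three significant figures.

Assume both tension and compression steel yield.
Net tension couple steel: A_s − A'_s = 3335 mm².
a = (A_s − A'_s) f_y / (0.85 f'_c b) = 1400700/(0.85 × 30.2 × 260) = 209.87 mm.
c = a/β₁ = 209.87/0.834 = 251.64 mm; ε'_s = 0.003(c − d')/c = 0.0023 ≥ f_y/E_s = 0.0021, so compression steel does yield.
M_n = (A_s − A'_s) f_y (d − a/2) + A'_s f_y (d − d') = [1400700 × (680 − 104.935) + 380100 × (680 − 56)] × 10⁻⁶ = 805.49 + 237.18 = 1042.67 kN·m.

M_n ≈ 1040 kN·m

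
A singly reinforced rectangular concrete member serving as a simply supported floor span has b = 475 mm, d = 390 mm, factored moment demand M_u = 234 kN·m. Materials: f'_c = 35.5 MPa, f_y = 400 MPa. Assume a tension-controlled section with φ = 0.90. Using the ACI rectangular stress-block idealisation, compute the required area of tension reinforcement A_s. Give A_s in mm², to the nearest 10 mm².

A_s ≈ 1780 mm²

M_n = M_u/φ = 234/0.90 = 260 kN·m.
With M_n = 0.85 f'_c a b (d − a/2), solve the quadratic for a:
a = d − √(d² − 2M_n/(0.85 f'_c b)) = 390 − √(390² − 2 × 260×10⁶/(0.85 × 35.5 × 475)) = 49.68 mm.
A_s = 0.85 f'_c a b / f_y = 0.85 × 35.5 × 49.68 × 475 / 400 = 1780.2 mm².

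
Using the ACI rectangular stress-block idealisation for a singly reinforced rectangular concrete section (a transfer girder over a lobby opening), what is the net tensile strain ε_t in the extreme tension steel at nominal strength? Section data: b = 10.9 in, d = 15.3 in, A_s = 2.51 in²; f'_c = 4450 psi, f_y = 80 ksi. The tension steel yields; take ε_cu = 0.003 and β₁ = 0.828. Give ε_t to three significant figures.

ε_t ≈ 0.00480

a = A_s f_y/(0.85 f'_c b) = 4.870 in.
β₁ = 0.828, so c = a/β₁ = 4.870/0.828 = 5.882 in.
From the linear strain diagram with ε_cu = 0.003: ε_t = 0.003 (d − c)/c = 0.003 × (15.3 − 5.882)/5.882 = 0.00480.
ε_t is between 0.004 and 0.005 — transition zone.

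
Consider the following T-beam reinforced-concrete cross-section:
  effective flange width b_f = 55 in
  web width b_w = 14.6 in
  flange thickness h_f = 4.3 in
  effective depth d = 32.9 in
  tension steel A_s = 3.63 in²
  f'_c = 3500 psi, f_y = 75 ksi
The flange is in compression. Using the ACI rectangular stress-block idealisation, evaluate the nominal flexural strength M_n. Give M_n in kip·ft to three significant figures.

Tension: T = A_s f_y = 3.63 × 75 = 272.25 kips.
Try a within the flange: a = T/(0.85 f'_c b_f) = 272.25/(0.85 × 3.5 × 55) = 1.664 in.
Since a = 1.664 ≤ h_f = 4.3 in, the stress block lies entirely in the flange; analyse as a rectangular beam of width b_f.
M_n = T(d − a/2) = 272.25 × (32.9 − 0.832) = 8730.5 kip·in.
M_n = 8730.5/12 = 727.54 kip·ft.

M_n ≈ 728 kip·ft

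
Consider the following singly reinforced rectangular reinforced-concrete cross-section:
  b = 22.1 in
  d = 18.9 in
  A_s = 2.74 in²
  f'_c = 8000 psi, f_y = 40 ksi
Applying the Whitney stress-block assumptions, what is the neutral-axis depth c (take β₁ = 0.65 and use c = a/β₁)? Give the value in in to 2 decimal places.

c ≈ 1.12 in

T = A_s f_y = 2.74 × 40 = 109.6 kips.
a = T/(0.85 f'_c b) = 109.6/(0.85 × 8 × 22.1) = 0.7293 in.
With β₁ = 0.65, c = a/β₁ = 0.7293/0.65 = 1.12 in.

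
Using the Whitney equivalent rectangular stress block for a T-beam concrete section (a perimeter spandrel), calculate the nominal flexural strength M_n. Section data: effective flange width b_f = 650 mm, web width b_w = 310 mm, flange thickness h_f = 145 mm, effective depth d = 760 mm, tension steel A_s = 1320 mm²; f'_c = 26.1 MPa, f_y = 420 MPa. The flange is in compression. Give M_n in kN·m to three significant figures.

Tension: T = A_s f_y = 1320 × 420 = 554400 N.
Try a within the flange: a = T/(0.85 f'_c b_f) = 554400/(0.85 × 26.1 × 650) = 38.45 mm.
Since a = 38.45 ≤ h_f = 145 mm, the stress block lies entirely in the flange; analyse as a rectangular beam of width b_f.
M_n = T(d − a/2) = 554400 × (760 − 19.225) = 410.69 × 10⁶ N·mm.
M_n = 410.69 kN·m.

M_n ≈ 411 kN·m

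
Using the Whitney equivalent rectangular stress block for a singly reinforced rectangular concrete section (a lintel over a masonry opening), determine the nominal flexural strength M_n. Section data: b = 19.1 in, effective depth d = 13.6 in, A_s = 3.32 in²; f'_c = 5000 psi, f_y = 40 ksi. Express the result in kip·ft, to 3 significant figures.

T = A_s f_y = 3.32 × 40 = 132.8 kips.
a = T/(0.85 f'_c b) = 132.8/(0.85 × 5 × 19.1) = 1.636 in.
M_n = T(d − a/2) = 132.8 × (13.6 − 0.818) = 1697.4 kip·in = 1697.4/12 = 141.45 kip·ft.

M_n ≈ 141 kip·ft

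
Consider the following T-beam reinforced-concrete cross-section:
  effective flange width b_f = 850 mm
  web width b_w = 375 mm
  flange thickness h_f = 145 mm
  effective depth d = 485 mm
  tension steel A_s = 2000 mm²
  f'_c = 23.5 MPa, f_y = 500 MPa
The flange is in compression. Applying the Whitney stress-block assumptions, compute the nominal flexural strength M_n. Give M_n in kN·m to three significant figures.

M_n ≈ 456 kN·m

Tension: T = A_s f_y = 2000 × 500 = 1000000 N.
Try a within the flange: a = T/(0.85 f'_c b_f) = 1000000/(0.85 × 23.5 × 850) = 58.90 mm.
Since a = 58.90 ≤ h_f = 145 mm, the stress block lies entirely in the flange; analyse as a rectangular beam of width b_f.
M_n = T(d − a/2) = 1000000 × (485 − 29.45) = 455.55 × 10⁶ N·mm.
M_n = 455.55 kN·m.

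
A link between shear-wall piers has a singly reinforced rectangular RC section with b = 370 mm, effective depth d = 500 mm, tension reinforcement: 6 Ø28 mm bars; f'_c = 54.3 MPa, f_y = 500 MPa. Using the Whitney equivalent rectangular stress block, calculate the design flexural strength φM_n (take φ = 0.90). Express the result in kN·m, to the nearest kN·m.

A_s = 6 × 616 = 3696 mm².
T = A_s f_y = 3696 × 500 = 1848000 N = 1848 kN.
From C = T: a = T/(0.85 f'_c b) = 1848000/(0.85 × 54.3 × 370) = 108.21 mm.
M_n = T(d − a/2) = 1848 kN × (500 − 54.105) mm = 824.01 kN·m.
φM_n = 0.90 × 824.01 = 741.61 kN·m.

φM_n ≈ 742 kN·m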